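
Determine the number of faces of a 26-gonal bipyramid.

A bipyramid over an n-gon has 2n triangular faces and n + 2 vertices: V = 26 + 2 = 28, E = 3·26 = 78, F = 2·26 = 52.

52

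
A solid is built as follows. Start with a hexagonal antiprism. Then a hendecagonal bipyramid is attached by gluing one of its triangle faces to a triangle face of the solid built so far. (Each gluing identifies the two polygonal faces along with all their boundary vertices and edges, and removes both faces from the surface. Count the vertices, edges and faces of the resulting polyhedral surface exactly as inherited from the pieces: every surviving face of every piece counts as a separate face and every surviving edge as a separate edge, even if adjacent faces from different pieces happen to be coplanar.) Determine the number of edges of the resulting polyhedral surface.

54

A hexagonal antiprism: V=12, E=24, F=14.
Attach a hendecagonal bipyramid (V=13, E=33, F=22) along a 3-gon: merge 3 vertices and 3 edges, delete both glued faces → V=22, E=54, F=34.
Check: V − E + F = 22 − 54 + 34 = 2.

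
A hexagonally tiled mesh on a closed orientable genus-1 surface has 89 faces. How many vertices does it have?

χ = 2 − 2·1 = 0, and every face is a hexagon so 6F = 2E.
E = 6·89/2 = 267. Then V = 0 + E − F = 0 + 267 − 89 = 178.

178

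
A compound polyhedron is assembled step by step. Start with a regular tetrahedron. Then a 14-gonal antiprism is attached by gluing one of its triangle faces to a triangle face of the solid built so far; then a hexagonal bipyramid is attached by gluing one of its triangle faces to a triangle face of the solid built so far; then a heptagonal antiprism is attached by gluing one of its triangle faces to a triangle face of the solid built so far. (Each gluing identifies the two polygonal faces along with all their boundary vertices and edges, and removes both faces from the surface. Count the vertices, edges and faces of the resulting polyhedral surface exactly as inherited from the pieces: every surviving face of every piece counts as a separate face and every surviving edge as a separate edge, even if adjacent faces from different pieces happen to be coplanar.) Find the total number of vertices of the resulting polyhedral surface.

45

A regular tetrahedron: V=4, E=6, F=4.
Attach a 14-gonal antiprism (V=28, E=56, F=30) along a 3-gon: merge 3 vertices and 3 edges, delete both glued faces → V=29, E=59, F=32.
Attach a hexagonal bipyramid (V=8, E=18, F=12) along a 3-gon: merge 3 vertices and 3 edges, delete both glued faces → V=34, E=74, F=42.
Attach a heptagonal antiprism (V=14, E=28, F=16) along a 3-gon: merge 3 vertices and 3 edges, delete both glued faces → V=45, E=99, F=56.
Check: V − E + F = 45 − 99 + 56 = 2.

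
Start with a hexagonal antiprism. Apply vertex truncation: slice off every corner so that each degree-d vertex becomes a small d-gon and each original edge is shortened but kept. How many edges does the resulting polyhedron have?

72

The base solid has V = 12, E = 24, F = 14.
Truncation replaces each original edge-end by a new vertex, so V′ = 2E = 48.
Each original edge survives, and each old vertex of degree d contributes d new edges; summing degrees gives Σd = 2E, so E′ = E + 2E = 3E = 72.
Each original face survives and each original vertex becomes one new face: F′ = F + V = 26.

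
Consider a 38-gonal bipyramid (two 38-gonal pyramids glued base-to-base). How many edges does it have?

A bipyramid over an n-gon has 2n triangular faces and n + 2 vertices: V = 38 + 2 = 40, E = 3·38 = 114, F = 2·38 = 76.

114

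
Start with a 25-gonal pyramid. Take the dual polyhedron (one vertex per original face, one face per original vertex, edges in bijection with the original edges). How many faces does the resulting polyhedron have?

The base solid has V = 26, E = 50, F = 26.
The dual swaps V and F and preserves E: V′ = F = 26, E′ = E = 50, F′ = V = 26.

26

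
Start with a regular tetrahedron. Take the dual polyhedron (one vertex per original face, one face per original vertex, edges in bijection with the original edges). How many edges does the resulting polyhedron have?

6

The base solid has V = 4, E = 6, F = 4.
The dual swaps V and F and preserves E: V′ = F = 4, E′ = E = 6, F′ = V = 4.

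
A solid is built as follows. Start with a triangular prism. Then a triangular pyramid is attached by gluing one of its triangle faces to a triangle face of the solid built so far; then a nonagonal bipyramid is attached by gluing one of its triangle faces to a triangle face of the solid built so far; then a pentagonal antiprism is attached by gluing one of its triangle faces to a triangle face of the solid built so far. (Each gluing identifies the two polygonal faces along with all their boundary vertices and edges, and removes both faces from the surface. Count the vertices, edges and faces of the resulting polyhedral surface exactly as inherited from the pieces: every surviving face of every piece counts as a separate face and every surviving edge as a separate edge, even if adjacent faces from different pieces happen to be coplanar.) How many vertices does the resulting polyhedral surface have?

A triangular prism: V=6, E=9, F=5.
Attach a triangular pyramid (V=4, E=6, F=4) along a 3-gon: merge 3 vertices and 3 edges, delete both glued faces → V=7, E=12, F=7.
Attach a nonagonal bipyramid (V=11, E=27, F=18) along a 3-gon: merge 3 vertices and 3 edges, delete both glued faces → V=15, E=36, F=23.
Attach a pentagonal antiprism (V=10, E=20, F=12) along a 3-gon: merge 3 vertices and 3 edges, delete both glued faces → V=22, E=53, F=33.
Check: V − E + F = 22 − 53 + 33 = 2.

22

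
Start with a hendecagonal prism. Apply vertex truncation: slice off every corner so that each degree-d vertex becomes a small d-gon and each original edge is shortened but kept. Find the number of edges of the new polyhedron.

99

The base solid has V = 22, E = 33, F = 13.
Truncation replaces each original edge-end by a new vertex, so V′ = 2E = 66.
Each original edge survives, and each old vertex of degree d contributes d new edges; summing degrees gives Σd = 2E, so E′ = E + 2E = 3E = 99.
Each original face survives and each original vertex becomes one new face: F′ = F + V = 35.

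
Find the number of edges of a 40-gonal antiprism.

An antiprism on an n-gon has two n-gon caps and 2n triangles: V = 2·40 = 80, E = 4·40 = 160, F = 2·40 + 2 = 82.
Check: V − E + F = 80 − 160 + 82 = 2.

160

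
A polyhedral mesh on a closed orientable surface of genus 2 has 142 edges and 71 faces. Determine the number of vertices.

69

For a closed orientable surface of genus 2, χ = 2 − 2·2 = -2.
V = -2 + E − F = -2 + 142 − 71 = 69.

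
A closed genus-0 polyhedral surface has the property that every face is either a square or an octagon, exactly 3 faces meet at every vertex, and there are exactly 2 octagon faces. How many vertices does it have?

Let x be the number of squares; then F = 2 + x.
Edge–face incidences: 2E = 8·2 + 4·x = 16 + 4x.
Every vertex has degree 3, so 3V = 2E.
Euler: V − E + F = 2 ⇒ (2E)/3 − E + (2 + x) = 2.
Multiply by 6: 2·(2E) − 3·(2E) + 6·(2 + x) = 12, i.e. 12 + 6x − (16 + 4x) = 12.
Collecting terms: 2x − 4 = 12, so 2x = 16, so x = 8.
Then 2E = 16 + 4·8 = 48, so E = 24, V = 2E/3 = 16, F = 2 + 8 = 10.

16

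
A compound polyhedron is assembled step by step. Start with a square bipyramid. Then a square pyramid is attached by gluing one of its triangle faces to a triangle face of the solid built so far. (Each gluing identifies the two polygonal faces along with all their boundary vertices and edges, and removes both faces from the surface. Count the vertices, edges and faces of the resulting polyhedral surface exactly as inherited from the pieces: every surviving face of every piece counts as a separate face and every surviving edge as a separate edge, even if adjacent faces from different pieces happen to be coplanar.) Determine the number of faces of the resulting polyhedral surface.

11

A square bipyramid: V=6, E=12, F=8.
Attach a square pyramid (V=5, E=8, F=5) along a 3-gon: merge 3 vertices and 3 edges, delete both glued faces → V=8, E=17, F=11.
Check: V − E + F = 8 − 17 + 11 = 2.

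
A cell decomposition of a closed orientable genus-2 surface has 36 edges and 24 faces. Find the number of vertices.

For a closed orientable surface of genus 2, χ = 2 − 2·2 = -2.
V = -2 + E − F = -2 + 36 − 24 = 10.

10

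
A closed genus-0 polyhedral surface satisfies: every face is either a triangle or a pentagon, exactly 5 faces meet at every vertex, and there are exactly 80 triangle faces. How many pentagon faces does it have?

12

Let x be the number of pentagons; then F = 80 + x.
Edge–face incidences: 2E = 3·80 + 5·x = 240 + 5x.
Every vertex has degree 5, so 5V = 2E.
Euler: V − E + F = 2 ⇒ (2E)/5 − E + (80 + x) = 2.
Multiply by 10: 2·(2E) − 5·(2E) + 10·(80 + x) = 20, i.e. 800 + 10x − 3·(240 + 5x) = 20.
Collecting terms: −5x + 80 = 20, so −5x = −60, so x = 12.
Then 2E = 240 + 5·12 = 300, so E = 150, V = 2E/5 = 60, F = 80 + 12 = 92.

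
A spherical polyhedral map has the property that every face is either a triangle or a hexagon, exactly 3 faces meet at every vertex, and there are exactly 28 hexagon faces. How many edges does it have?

90

Let x be the number of triangles; then F = 28 + x.
Edge–face incidences: 2E = 6·28 + 3·x = 168 + 3x.
Every vertex has degree 3, so 3V = 2E.
Euler: V − E + F = 2 ⇒ (2E)/3 − E + (28 + x) = 2.
Multiply by 6: 2·(2E) − 3·(2E) + 6·(28 + x) = 12, i.e. 168 + 6x − (168 + 3x) = 12.
Collecting terms: 3x = 12, so x = 4.
Then 2E = 168 + 3·4 = 180, so E = 90, V = 2E/3 = 60, F = 28 + 4 = 32.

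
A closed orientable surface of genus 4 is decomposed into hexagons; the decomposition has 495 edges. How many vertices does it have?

324

χ = 2 − 2·4 = -6, and every face is a hexagon so 6F = 2E.
F = 2E/6 = 165. Then V = -6 + E − F = -6 + 495 − 165 = 324.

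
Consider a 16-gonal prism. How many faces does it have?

A prism on an n-gon has two n-gon bases and n rectangular sides: V = 2·16 = 32, E = 3·16 = 48, F = 16 + 2 = 18.

18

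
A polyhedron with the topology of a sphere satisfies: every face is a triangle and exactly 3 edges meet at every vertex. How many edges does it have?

6

Each face has 3 edges and each edge borders two faces, so 2E = 3F.
Each vertex has degree 3, so 3V = 2E and hence V = 3F/3.
Euler: V − E + F = 2 ⇒ (3F/3) − (3F/2) + F = 2.
Multiply by 6: (6 − 9 + 6)F = 12, i.e. 3F = 12.
So F = 4, E = 3·4/2 = 6, V = 3·4/3 = 4.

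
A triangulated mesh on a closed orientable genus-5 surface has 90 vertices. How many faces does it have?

196

χ = 2 − 2·5 = -8, and every face is a triangle so 3F = 2E.
V − E + F = -8 with E = 3F/2 gives 90 − (3/2 − 1)·F = -8, so F = 196 and E = 294.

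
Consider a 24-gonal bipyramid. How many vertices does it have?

26

A bipyramid over an n-gon has 2n triangular faces and n + 2 vertices: V = 24 + 2 = 26, E = 3·24 = 72, F = 2·24 = 48.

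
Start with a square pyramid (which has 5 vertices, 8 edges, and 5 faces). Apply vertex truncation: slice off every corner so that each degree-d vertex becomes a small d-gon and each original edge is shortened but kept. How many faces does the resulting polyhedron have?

10

Truncation replaces each original edge-end by a new vertex, so V′ = 2E = 16.
Each original edge survives, and each old vertex of degree d contributes d new edges; summing degrees gives Σd = 2E, so E′ = E + 2E = 3E = 24.
Each original face survives and each original vertex becomes one new face: F′ = F + V = 10.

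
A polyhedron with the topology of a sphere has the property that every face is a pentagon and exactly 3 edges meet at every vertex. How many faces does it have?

12

Each face has 5 edges and each edge borders two faces, so 2E = 5F.
Each vertex has degree 3, so 3V = 2E and hence V = 5F/3.
Euler: V − E + F = 2 ⇒ (5F/3) − (5F/2) + F = 2.
Multiply by 6: (10 − 15 + 6)F = 12, i.e. 1F = 12.
So F = 12, E = 5·12/2 = 30, V = 5·12/3 = 20.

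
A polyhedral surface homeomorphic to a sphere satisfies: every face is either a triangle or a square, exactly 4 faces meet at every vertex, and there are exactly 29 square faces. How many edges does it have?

Let x be the number of triangles; then F = 29 + x.
Edge–face incidences: 2E = 4·29 + 3·x = 116 + 3x.
Every vertex has degree 4, so 4V = 2E.
Euler: V − E + F = 2 ⇒ (2E)/4 − E + (29 + x) = 2.
Multiply by 8: 2·(2E) − 4·(2E) + 8·(29 + x) = 16, i.e. 232 + 8x − 2·(116 + 3x) = 16.
Collecting terms: 2x = 16, so x = 8.
Then 2E = 116 + 3·8 = 140, so E = 70, V = 2E/4 = 35, F = 29 + 8 = 37.

70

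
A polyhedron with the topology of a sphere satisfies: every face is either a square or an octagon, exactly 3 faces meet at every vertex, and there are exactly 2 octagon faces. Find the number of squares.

Let x be the number of squares; then F = 2 + x.
Edge–face incidences: 2E = 8·2 + 4·x = 16 + 4x.
Every vertex has degree 3, so 3V = 2E.
Euler: V − E + F = 2 ⇒ (2E)/3 − E + (2 + x) = 2.
Multiply by 6: 2·(2E) − 3·(2E) + 6·(2 + x) = 12, i.e. 12 + 6x − (16 + 4x) = 12.
Collecting terms: 2x − 4 = 12, so 2x = 16, so x = 8.
Then 2E = 16 + 4·8 = 48, so E = 24, V = 2E/3 = 16, F = 2 + 8 = 10.

8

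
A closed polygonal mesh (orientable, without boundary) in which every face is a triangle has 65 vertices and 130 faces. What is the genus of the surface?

Every face is a triangle, so 2E = 3·130 = 390, giving E = 195.
χ = V − E + F = 65 − 195 + 130 = 0.
For a closed orientable surface χ = 2 − 2g, so g = (2 − (0))/2 = 1.

1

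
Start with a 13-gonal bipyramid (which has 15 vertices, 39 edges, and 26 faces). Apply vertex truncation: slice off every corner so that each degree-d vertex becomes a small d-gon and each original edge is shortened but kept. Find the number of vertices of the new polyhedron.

Truncation replaces each original edge-end by a new vertex, so V′ = 2E = 78.
Each original edge survives, and each old vertex of degree d contributes d new edges; summing degrees gives Σd = 2E, so E′ = E + 2E = 3E = 117.
Each original face survives and each original vertex becomes one new face: F′ = F + V = 41.

78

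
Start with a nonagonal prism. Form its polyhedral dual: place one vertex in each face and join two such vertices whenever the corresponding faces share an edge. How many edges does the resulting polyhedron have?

27

The base solid has V = 18, E = 27, F = 11.
The dual swaps V and F and preserves E: V′ = F = 11, E′ = E = 27, F′ = V = 18.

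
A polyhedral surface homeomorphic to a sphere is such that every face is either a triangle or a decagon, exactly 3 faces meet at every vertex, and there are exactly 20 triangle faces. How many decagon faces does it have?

12

Let x be the number of decagons; then F = 20 + x.
Edge–face incidences: 2E = 3·20 + 10·x = 60 + 10x.
Every vertex has degree 3, so 3V = 2E.
Euler: V − E + F = 2 ⇒ (2E)/3 − E + (20 + x) = 2.
Multiply by 6: 2·(2E) − 3·(2E) + 6·(20 + x) = 12, i.e. 120 + 6x − (60 + 10x) = 12.
Collecting terms: −4x + 60 = 12, so −4x = −48, so x = 12.
Then 2E = 60 + 10·12 = 180, so E = 90, V = 2E/3 = 60, F = 20 + 12 = 32.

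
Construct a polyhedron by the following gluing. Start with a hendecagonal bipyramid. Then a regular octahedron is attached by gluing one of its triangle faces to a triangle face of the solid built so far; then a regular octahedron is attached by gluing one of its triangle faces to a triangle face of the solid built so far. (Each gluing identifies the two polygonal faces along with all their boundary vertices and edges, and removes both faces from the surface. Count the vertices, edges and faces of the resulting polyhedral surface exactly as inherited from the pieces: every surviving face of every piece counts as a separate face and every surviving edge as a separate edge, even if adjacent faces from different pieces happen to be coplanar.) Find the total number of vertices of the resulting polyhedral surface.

19

A hendecagonal bipyramid: V=13, E=33, F=22.
Attach a regular octahedron (V=6, E=12, F=8) along a 3-gon: merge 3 vertices and 3 edges, delete both glued faces → V=16, E=42, F=28.
Attach a regular octahedron (V=6, E=12, F=8) along a 3-gon: merge 3 vertices and 3 edges, delete both glued faces → V=19, E=51, F=34.
Check: V − E + F = 19 − 51 + 34 = 2.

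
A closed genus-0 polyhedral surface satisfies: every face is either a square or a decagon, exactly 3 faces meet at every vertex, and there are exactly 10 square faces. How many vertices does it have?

20

Let x be the number of decagons; then F = 10 + x.
Edge–face incidences: 2E = 4·10 + 10·x = 40 + 10x.
Every vertex has degree 3, so 3V = 2E.
Euler: V − E + F = 2 ⇒ (2E)/3 − E + (10 + x) = 2.
Multiply by 6: 2·(2E) − 3·(2E) + 6·(10 + x) = 12, i.e. 60 + 6x − (40 + 10x) = 12.
Collecting terms: −4x + 20 = 12, so −4x = −8, so x = 2.
Then 2E = 40 + 10·2 = 60, so E = 30, V = 2E/3 = 20, F = 10 + 2 = 12.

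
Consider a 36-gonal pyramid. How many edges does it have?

A pyramid on an n-gon base has one n-gon and n triangles: V = 36 + 1 = 37, E = 2·36 = 72, F = 36 + 1 = 37.

72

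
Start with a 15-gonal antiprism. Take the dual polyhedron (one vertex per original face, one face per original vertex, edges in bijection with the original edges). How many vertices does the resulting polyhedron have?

32

The base solid has V = 30, E = 60, F = 32.
The dual swaps V and F and preserves E: V′ = F = 32, E′ = E = 60, F′ = V = 30.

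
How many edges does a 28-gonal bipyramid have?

84

A bipyramid over an n-gon has 2n triangular faces and n + 2 vertices: V = 28 + 2 = 30, E = 3·28 = 84, F = 2·28 = 56.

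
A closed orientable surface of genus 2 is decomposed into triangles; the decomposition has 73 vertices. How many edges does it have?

225

χ = 2 − 2·2 = -2, and every face is a triangle so 3F = 2E.
V − E + F = -2 with E = 3F/2 gives 73 − (3/2 − 1)·F = -2, so F = 150 and E = 225.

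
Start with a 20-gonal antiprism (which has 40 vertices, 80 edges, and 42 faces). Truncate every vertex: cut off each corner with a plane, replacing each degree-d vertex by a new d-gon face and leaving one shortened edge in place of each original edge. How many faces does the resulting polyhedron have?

82

Truncation replaces each original edge-end by a new vertex, so V′ = 2E = 160.
Each original edge survives, and each old vertex of degree d contributes d new edges; summing degrees gives Σd = 2E, so E′ = E + 2E = 3E = 240.
Each original face survives and each original vertex becomes one new face: F′ = F + V = 82.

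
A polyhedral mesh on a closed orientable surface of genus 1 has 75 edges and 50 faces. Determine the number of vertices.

25

For a closed orientable surface of genus 1, χ = 2 − 2·1 = 0.
V = 0 + E − F = 0 + 75 − 50 = 25.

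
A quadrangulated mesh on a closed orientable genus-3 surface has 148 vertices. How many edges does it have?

χ = 2 − 2·3 = -4, and every face is a square so 4F = 2E.
V − E + F = -4 with E = 4F/2 gives 148 − (4/2 − 1)·F = -4, so F = 152 and E = 304.

304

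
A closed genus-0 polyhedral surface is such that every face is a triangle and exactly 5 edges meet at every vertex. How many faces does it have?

Each face has 3 edges and each edge borders two faces, so 2E = 3F.
Each vertex has degree 5, so 5V = 2E and hence V = 3F/5.
Euler: V − E + F = 2 ⇒ (3F/5) − (3F/2) + F = 2.
Multiply by 10: (6 − 15 + 10)F = 20, i.e. 1F = 20.
So F = 20, E = 3·20/2 = 30, V = 3·20/5 = 12.

20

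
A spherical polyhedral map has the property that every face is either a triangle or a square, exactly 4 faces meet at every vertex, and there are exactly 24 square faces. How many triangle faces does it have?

Let x be the number of triangles; then F = 24 + x.
Edge–face incidences: 2E = 4·24 + 3·x = 96 + 3x.
Every vertex has degree 4, so 4V = 2E.
Euler: V − E + F = 2 ⇒ (2E)/4 − E + (24 + x) = 2.
Multiply by 8: 2·(2E) − 4·(2E) + 8·(24 + x) = 16, i.e. 192 + 8x − 2·(96 + 3x) = 16.
Collecting terms: 2x = 16, so x = 8.
Then 2E = 96 + 3·8 = 120, so E = 60, V = 2E/4 = 30, F = 24 + 8 = 32.

8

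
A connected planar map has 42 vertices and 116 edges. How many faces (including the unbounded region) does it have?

Euler's formula for a connected plane graph: V − E + F = 2, so F = 2 − 42 + 116 = 76.

76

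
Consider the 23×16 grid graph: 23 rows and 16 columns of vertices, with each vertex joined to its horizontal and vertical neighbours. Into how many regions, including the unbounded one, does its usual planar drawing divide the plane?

The grid has V = 23·16 = 368 vertices and E = 23·15 + 16·22 = 697 edges.
F = 2 − V + E = 2 − 368 + 697 = 331.

331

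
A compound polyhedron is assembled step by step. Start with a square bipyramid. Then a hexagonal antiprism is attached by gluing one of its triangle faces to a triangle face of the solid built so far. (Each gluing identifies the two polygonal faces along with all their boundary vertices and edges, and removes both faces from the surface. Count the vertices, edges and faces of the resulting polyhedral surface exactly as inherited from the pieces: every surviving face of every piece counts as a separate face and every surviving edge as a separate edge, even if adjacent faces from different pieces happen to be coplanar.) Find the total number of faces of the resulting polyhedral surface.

20

A square bipyramid: V=6, E=12, F=8.
Attach a hexagonal antiprism (V=12, E=24, F=14) along a 3-gon: merge 3 vertices and 3 edges, delete both glued faces → V=15, E=33, F=20.
Check: V − E + F = 15 − 33 + 20 = 2.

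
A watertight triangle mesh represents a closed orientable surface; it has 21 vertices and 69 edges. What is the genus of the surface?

Every face is a triangle and each edge borders two faces, so 3F = 2·69, giving F = 46.
χ = V − E + F = 21 − 69 + 46 = -2.
For a closed orientable surface χ = 2 − 2g, so g = (2 − (-2))/2 = 2.

2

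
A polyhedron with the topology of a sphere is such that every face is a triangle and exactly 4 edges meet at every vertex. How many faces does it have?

8

Each face has 3 edges and each edge borders two faces, so 2E = 3F.
Each vertex has degree 4, so 4V = 2E and hence V = 3F/4.
Euler: V − E + F = 2 ⇒ (3F/4) − (3F/2) + F = 2.
Multiply by 8: (6 − 12 + 8)F = 16, i.e. 2F = 16.
So F = 8, E = 3·8/2 = 12, V = 3·8/4 = 6.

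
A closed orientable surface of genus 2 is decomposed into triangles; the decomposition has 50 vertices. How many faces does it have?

χ = 2 − 2·2 = -2, and every face is a triangle so 3F = 2E.
V − E + F = -2 with E = 3F/2 gives 50 − (3/2 − 1)·F = -2, so F = 104 and E = 156.

104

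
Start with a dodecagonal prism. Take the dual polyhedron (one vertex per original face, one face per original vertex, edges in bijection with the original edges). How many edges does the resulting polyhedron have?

36

The base solid has V = 24, E = 36, F = 14.
The dual swaps V and F and preserves E: V′ = F = 14, E′ = E = 36, F′ = V = 24.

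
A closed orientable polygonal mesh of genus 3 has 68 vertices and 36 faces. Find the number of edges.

For a closed orientable surface of genus 3, χ = 2 − 2·3 = -4.
E = V + F − (-4) = 68 + 36 − (-4) = 108.

108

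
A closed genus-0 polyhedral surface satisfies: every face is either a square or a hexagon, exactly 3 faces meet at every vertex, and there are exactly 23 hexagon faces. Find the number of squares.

6

Let x be the number of squares; then F = 23 + x.
Edge–face incidences: 2E = 6·23 + 4·x = 138 + 4x.
Every vertex has degree 3, so 3V = 2E.
Euler: V − E + F = 2 ⇒ (2E)/3 − E + (23 + x) = 2.
Multiply by 6: 2·(2E) − 3·(2E) + 6·(23 + x) = 12, i.e. 138 + 6x − (138 + 4x) = 12.
Collecting terms: 2x = 12, so x = 6.
Then 2E = 138 + 4·6 = 162, so E = 81, V = 2E/3 = 54, F = 23 + 6 = 29.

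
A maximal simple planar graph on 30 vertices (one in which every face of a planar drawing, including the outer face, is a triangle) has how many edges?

In a plane triangulation 3F = 2E and V − E + F = 2, so E = 3V − 6 = 3·30 − 6 = 84.

84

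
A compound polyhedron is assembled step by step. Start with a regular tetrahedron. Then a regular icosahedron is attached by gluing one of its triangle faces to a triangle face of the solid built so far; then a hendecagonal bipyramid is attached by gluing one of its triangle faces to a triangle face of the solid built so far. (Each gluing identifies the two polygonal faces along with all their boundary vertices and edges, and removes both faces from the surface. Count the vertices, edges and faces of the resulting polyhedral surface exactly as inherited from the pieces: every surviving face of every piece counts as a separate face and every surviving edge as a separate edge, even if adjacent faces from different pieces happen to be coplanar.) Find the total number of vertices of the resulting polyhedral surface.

23

A regular tetrahedron: V=4, E=6, F=4.
Attach a regular icosahedron (V=12, E=30, F=20) along a 3-gon: merge 3 vertices and 3 edges, delete both glued faces → V=13, E=33, F=22.
Attach a hendecagonal bipyramid (V=13, E=33, F=22) along a 3-gon: merge 3 vertices and 3 edges, delete both glued faces → V=23, E=63, F=42.
Check: V − E + F = 23 − 63 + 42 = 2.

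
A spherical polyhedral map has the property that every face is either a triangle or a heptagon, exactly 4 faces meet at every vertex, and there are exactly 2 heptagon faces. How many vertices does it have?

14

Let x be the number of triangles; then F = 2 + x.
Edge–face incidences: 2E = 7·2 + 3·x = 14 + 3x.
Every vertex has degree 4, so 4V = 2E.
Euler: V − E + F = 2 ⇒ (2E)/4 − E + (2 + x) = 2.
Multiply by 8: 2·(2E) − 4·(2E) + 8·(2 + x) = 16, i.e. 16 + 8x − 2·(14 + 3x) = 16.
Collecting terms: 2x − 12 = 16, so 2x = 28, so x = 14.
Then 2E = 14 + 3·14 = 56, so E = 28, V = 2E/4 = 14, F = 2 + 14 = 16.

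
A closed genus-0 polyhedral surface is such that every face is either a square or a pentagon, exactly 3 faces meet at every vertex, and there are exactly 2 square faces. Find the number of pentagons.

8

Let x be the number of pentagons; then F = 2 + x.
Edge–face incidences: 2E = 4·2 + 5·x = 8 + 5x.
Every vertex has degree 3, so 3V = 2E.
Euler: V − E + F = 2 ⇒ (2E)/3 − E + (2 + x) = 2.
Multiply by 6: 2·(2E) − 3·(2E) + 6·(2 + x) = 12, i.e. 12 + 6x − (8 + 5x) = 12.
Collecting terms: x + 4 = 12, so x = 8.
Then 2E = 8 + 5·8 = 48, so E = 24, V = 2E/3 = 16, F = 2 + 8 = 10.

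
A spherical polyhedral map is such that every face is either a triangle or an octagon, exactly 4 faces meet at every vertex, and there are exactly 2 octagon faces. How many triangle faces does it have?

Let x be the number of triangles; then F = 2 + x.
Edge–face incidences: 2E = 8·2 + 3·x = 16 + 3x.
Every vertex has degree 4, so 4V = 2E.
Euler: V − E + F = 2 ⇒ (2E)/4 − E + (2 + x) = 2.
Multiply by 8: 2·(2E) − 4·(2E) + 8·(2 + x) = 16, i.e. 16 + 8x − 2·(16 + 3x) = 16.
Collecting terms: 2x − 16 = 16, so 2x = 32, so x = 16.
Then 2E = 16 + 3·16 = 64, so E = 32, V = 2E/4 = 16, F = 2 + 16 = 18.

16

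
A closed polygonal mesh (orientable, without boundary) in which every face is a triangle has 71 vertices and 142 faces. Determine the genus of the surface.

1

Every face is a triangle, so 2E = 3·142 = 426, giving E = 213.
χ = V − E + F = 71 − 213 + 142 = 0.
For a closed orientable surface χ = 2 − 2g, so g = (2 − (0))/2 = 1.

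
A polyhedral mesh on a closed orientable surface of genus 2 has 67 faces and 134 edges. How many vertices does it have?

For a closed orientable surface of genus 2, χ = 2 − 2·2 = -2.
V = -2 + E − F = -2 + 134 − 67 = 65.

65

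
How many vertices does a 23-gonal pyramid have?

A pyramid on an n-gon base has one n-gon and n triangles: V = 23 + 1 = 24, E = 2·23 = 46, F = 23 + 1 = 24.

24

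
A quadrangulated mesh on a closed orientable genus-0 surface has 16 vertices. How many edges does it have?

χ = 2 − 2·0 = 2, and every face is a square so 4F = 2E.
V − E + F = 2 with E = 4F/2 gives 16 − (4/2 − 1)·F = 2, so F = 14 and E = 28.

28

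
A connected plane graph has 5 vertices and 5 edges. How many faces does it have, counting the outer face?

Euler's formula for a connected plane graph: V − E + F = 2, so F = 2 − 5 + 5 = 2.

2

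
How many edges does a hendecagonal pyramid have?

A pyramid on an n-gon base has one n-gon and n triangles: V = 11 + 1 = 12, E = 2·11 = 22, F = 11 + 1 = 12.

22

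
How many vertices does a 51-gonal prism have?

A prism on an n-gon has two n-gon bases and n rectangular sides: V = 2·51 = 102, E = 3·51 = 153, F = 51 + 2 = 53.

102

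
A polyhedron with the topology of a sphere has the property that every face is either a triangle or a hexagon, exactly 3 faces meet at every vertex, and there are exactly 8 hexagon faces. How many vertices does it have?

Let x be the number of triangles; then F = 8 + x.
Edge–face incidences: 2E = 6·8 + 3·x = 48 + 3x.
Every vertex has degree 3, so 3V = 2E.
Euler: V − E + F = 2 ⇒ (2E)/3 − E + (8 + x) = 2.
Multiply by 6: 2·(2E) − 3·(2E) + 6·(8 + x) = 12, i.e. 48 + 6x − (48 + 3x) = 12.
Collecting terms: 3x = 12, so x = 4.
Then 2E = 48 + 3·4 = 60, so E = 30, V = 2E/3 = 20, F = 8 + 4 = 12.

20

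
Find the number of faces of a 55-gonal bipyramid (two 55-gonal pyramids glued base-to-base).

A bipyramid over an n-gon has 2n triangular faces and n + 2 vertices: V = 55 + 2 = 57, E = 3·55 = 165, F = 2·55 = 110.

110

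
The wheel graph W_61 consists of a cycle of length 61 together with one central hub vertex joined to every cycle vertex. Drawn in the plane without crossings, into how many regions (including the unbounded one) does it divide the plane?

62

W_61 has V = 61 + 1 = 62 vertices and E = 2·61 = 122 edges.
By Euler's formula F = 2 − V + E = 2 − 62 + 122 = 62.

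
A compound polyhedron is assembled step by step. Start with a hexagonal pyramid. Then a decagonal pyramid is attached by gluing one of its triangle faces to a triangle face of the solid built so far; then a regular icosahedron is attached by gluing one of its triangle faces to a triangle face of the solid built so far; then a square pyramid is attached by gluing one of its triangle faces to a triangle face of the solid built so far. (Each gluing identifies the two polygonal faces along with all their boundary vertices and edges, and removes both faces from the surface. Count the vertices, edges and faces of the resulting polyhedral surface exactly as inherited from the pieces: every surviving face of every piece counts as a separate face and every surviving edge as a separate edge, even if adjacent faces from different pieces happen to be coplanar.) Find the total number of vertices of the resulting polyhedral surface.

26

A hexagonal pyramid: V=7, E=12, F=7.
Attach a decagonal pyramid (V=11, E=20, F=11) along a 3-gon: merge 3 vertices and 3 edges, delete both glued faces → V=15, E=29, F=16.
Attach a regular icosahedron (V=12, E=30, F=20) along a 3-gon: merge 3 vertices and 3 edges, delete both glued faces → V=24, E=56, F=34.
Attach a square pyramid (V=5, E=8, F=5) along a 3-gon: merge 3 vertices and 3 edges, delete both glued faces → V=26, E=61, F=37.
Check: V − E + F = 26 − 61 + 37 = 2.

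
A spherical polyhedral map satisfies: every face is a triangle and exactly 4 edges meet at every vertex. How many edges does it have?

12

Each face has 3 edges and each edge borders two faces, so 2E = 3F.
Each vertex has degree 4, so 4V = 2E and hence V = 3F/4.
Euler: V − E + F = 2 ⇒ (3F/4) − (3F/2) + F = 2.
Multiply by 8: (6 − 12 + 8)F = 16, i.e. 2F = 16.
So F = 8, E = 3·8/2 = 12, V = 3·8/4 = 6.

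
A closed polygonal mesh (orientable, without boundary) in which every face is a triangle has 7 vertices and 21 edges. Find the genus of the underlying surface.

1

Every face is a triangle and each edge borders two faces, so 3F = 2·21, giving F = 14.
χ = V − E + F = 7 − 21 + 14 = 0.
For a closed orientable surface χ = 2 − 2g, so g = (2 − (0))/2 = 1.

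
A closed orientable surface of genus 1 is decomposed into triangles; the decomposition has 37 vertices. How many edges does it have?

χ = 2 − 2·1 = 0, and every face is a triangle so 3F = 2E.
V − E + F = 0 with E = 3F/2 gives 37 − (3/2 − 1)·F = 0, so F = 74 and E = 111.

111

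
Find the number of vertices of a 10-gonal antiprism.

20

An antiprism on an n-gon has two n-gon caps and 2n triangles: V = 2·10 = 20, E = 4·10 = 40, F = 2·10 + 2 = 22.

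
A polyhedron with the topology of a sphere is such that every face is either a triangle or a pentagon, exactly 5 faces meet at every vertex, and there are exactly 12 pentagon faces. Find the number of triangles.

80

Let x be the number of triangles; then F = 12 + x.
Edge–face incidences: 2E = 5·12 + 3·x = 60 + 3x.
Every vertex has degree 5, so 5V = 2E.
Euler: V − E + F = 2 ⇒ (2E)/5 − E + (12 + x) = 2.
Multiply by 10: 2·(2E) − 5·(2E) + 10·(12 + x) = 20, i.e. 120 + 10x − 3·(60 + 3x) = 20.
Collecting terms: x − 60 = 20, so x = 80.
Then 2E = 60 + 3·80 = 300, so E = 150, V = 2E/5 = 60, F = 12 + 80 = 92.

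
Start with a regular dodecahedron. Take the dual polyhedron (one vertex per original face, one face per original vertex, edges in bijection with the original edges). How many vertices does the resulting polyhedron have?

The base solid has V = 20, E = 30, F = 12.
The dual swaps V and F and preserves E: V′ = F = 12, E′ = E = 30, F′ = V = 20.

12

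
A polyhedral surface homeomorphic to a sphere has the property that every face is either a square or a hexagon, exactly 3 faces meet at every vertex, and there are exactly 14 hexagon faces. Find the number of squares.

Let x be the number of squares; then F = 14 + x.
Edge–face incidences: 2E = 6·14 + 4·x = 84 + 4x.
Every vertex has degree 3, so 3V = 2E.
Euler: V − E + F = 2 ⇒ (2E)/3 − E + (14 + x) = 2.
Multiply by 6: 2·(2E) − 3·(2E) + 6·(14 + x) = 12, i.e. 84 + 6x − (84 + 4x) = 12.
Collecting terms: 2x = 12, so x = 6.
Then 2E = 84 + 4·6 = 108, so E = 54, V = 2E/3 = 36, F = 14 + 6 = 20.

6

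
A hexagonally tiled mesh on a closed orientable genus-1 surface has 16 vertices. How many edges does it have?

24

χ = 2 − 2·1 = 0, and every face is a hexagon so 6F = 2E.
V − E + F = 0 with E = 6F/2 gives 16 − (6/2 − 1)·F = 0, so F = 8 and E = 24.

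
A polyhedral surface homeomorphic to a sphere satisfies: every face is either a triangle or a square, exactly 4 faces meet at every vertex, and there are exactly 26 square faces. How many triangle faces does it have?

8

Let x be the number of triangles; then F = 26 + x.
Edge–face incidences: 2E = 4·26 + 3·x = 104 + 3x.
Every vertex has degree 4, so 4V = 2E.
Euler: V − E + F = 2 ⇒ (2E)/4 − E + (26 + x) = 2.
Multiply by 8: 2·(2E) − 4·(2E) + 8·(26 + x) = 16, i.e. 208 + 8x − 2·(104 + 3x) = 16.
Collecting terms: 2x = 16, so x = 8.
Then 2E = 104 + 3·8 = 128, so E = 64, V = 2E/4 = 32, F = 26 + 8 = 34.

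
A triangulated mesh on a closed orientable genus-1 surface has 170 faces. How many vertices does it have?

χ = 2 − 2·1 = 0, and every face is a triangle so 3F = 2E.
E = 3·170/2 = 255. Then V = 0 + E − F = 0 + 255 − 170 = 85.

85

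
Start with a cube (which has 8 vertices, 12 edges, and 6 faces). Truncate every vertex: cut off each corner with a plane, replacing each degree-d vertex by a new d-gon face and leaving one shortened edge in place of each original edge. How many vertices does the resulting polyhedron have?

Truncation replaces each original edge-end by a new vertex, so V′ = 2E = 24.
Each original edge survives, and each old vertex of degree d contributes d new edges; summing degrees gives Σd = 2E, so E′ = E + 2E = 3E = 36.
Each original face survives and each original vertex becomes one new face: F′ = F + V = 14.

24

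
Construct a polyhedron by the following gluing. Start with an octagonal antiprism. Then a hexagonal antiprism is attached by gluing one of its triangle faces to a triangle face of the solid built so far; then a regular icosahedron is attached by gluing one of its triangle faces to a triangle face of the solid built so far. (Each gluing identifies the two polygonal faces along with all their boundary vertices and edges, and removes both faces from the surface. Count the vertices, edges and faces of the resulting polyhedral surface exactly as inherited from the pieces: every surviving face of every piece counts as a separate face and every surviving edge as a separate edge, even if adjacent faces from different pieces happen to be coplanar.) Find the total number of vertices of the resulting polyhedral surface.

An octagonal antiprism: V=16, E=32, F=18.
Attach a hexagonal antiprism (V=12, E=24, F=14) along a 3-gon: merge 3 vertices and 3 edges, delete both glued faces → V=25, E=53, F=30.
Attach a regular icosahedron (V=12, E=30, F=20) along a 3-gon: merge 3 vertices and 3 edges, delete both glued faces → V=34, E=80, F=48.
Check: V − E + F = 34 − 80 + 48 = 2.

34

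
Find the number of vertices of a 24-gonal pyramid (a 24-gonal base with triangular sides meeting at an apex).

25

A pyramid on an n-gon base has one n-gon and n triangles: V = 24 + 1 = 25, E = 2·24 = 48, F = 24 + 1 = 25.
Check: V − E + F = 25 − 48 + 25 = 2.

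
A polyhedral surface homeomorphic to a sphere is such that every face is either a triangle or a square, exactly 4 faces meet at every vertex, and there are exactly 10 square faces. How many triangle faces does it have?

8

Let x be the number of triangles; then F = 10 + x.
Edge–face incidences: 2E = 4·10 + 3·x = 40 + 3x.
Every vertex has degree 4, so 4V = 2E.
Euler: V − E + F = 2 ⇒ (2E)/4 − E + (10 + x) = 2.
Multiply by 8: 2·(2E) − 4·(2E) + 8·(10 + x) = 16, i.e. 80 + 8x − 2·(40 + 3x) = 16.
Collecting terms: 2x = 16, so x = 8.
Then 2E = 40 + 3·8 = 64, so E = 32, V = 2E/4 = 16, F = 10 + 8 = 18.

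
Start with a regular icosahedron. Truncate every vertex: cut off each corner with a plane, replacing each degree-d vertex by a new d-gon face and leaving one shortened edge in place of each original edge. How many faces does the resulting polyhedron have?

The base solid has V = 12, E = 30, F = 20.
Truncation replaces each original edge-end by a new vertex, so V′ = 2E = 60.
Each original edge survives, and each old vertex of degree d contributes d new edges; summing degrees gives Σd = 2E, so E′ = E + 2E = 3E = 90.
Each original face survives and each original vertex becomes one new face: F′ = F + V = 32.

32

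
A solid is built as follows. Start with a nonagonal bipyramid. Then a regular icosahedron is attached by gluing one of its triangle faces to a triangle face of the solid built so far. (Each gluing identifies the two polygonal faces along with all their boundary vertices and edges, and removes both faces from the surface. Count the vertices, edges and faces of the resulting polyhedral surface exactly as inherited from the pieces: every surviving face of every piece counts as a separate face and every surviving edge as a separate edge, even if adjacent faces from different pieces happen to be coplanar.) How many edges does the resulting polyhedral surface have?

A nonagonal bipyramid: V=11, E=27, F=18.
Attach a regular icosahedron (V=12, E=30, F=20) along a 3-gon: merge 3 vertices and 3 edges, delete both glued faces → V=20, E=54, F=36.
Check: V − E + F = 20 − 54 + 36 = 2.

54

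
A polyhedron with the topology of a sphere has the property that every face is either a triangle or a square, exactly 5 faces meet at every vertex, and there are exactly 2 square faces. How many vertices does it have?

Let x be the number of triangles; then F = 2 + x.
Edge–face incidences: 2E = 4·2 + 3·x = 8 + 3x.
Every vertex has degree 5, so 5V = 2E.
Euler: V − E + F = 2 ⇒ (2E)/5 − E + (2 + x) = 2.
Multiply by 10: 2·(2E) − 5·(2E) + 10·(2 + x) = 20, i.e. 20 + 10x − 3·(8 + 3x) = 20.
Collecting terms: x − 4 = 20, so x = 24.
Then 2E = 8 + 3·24 = 80, so E = 40, V = 2E/5 = 16, F = 2 + 24 = 26.

16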